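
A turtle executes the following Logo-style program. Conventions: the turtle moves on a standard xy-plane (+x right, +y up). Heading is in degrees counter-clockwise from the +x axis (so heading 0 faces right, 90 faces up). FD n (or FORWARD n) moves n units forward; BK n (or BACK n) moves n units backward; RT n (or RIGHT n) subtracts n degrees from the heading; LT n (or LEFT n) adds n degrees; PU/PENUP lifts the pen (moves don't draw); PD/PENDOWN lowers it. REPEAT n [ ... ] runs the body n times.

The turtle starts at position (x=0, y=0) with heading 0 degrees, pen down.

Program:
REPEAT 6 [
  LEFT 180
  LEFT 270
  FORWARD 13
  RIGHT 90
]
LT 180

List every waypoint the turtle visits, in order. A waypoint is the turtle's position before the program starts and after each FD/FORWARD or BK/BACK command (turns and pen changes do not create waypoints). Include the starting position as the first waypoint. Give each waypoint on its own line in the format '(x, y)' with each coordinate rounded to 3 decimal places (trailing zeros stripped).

Answer: (0, 0)
(0, 13)
(0, 26)
(0, 39)
(0, 52)
(0, 65)
(0, 78)

Derivation:
Executing turtle program step by step:
Start: pos=(0,0), heading=0, pen down
REPEAT 6 [
  -- iteration 1/6 --
  LT 180: heading 0 -> 180
  LT 270: heading 180 -> 90
  FD 13: (0,0) -> (0,13) [heading=90, draw]
  RT 90: heading 90 -> 0
  -- iteration 2/6 --
  LT 180: heading 0 -> 180
  LT 270: heading 180 -> 90
  FD 13: (0,13) -> (0,26) [heading=90, draw]
  RT 90: heading 90 -> 0
  -- iteration 3/6 --
  LT 180: heading 0 -> 180
  LT 270: heading 180 -> 90
  FD 13: (0,26) -> (0,39) [heading=90, draw]
  RT 90: heading 90 -> 0
  -- iteration 4/6 --
  LT 180: heading 0 -> 180
  LT 270: heading 180 -> 90
  FD 13: (0,39) -> (0,52) [heading=90, draw]
  RT 90: heading 90 -> 0
  -- iteration 5/6 --
  LT 180: heading 0 -> 180
  LT 270: heading 180 -> 90
  FD 13: (0,52) -> (0,65) [heading=90, draw]
  RT 90: heading 90 -> 0
  -- iteration 6/6 --
  LT 180: heading 0 -> 180
  LT 270: heading 180 -> 90
  FD 13: (0,65) -> (0,78) [heading=90, draw]
  RT 90: heading 90 -> 0
]
LT 180: heading 0 -> 180
Final: pos=(0,78), heading=180, 6 segment(s) drawn
Waypoints (7 total):
(0, 0)
(0, 13)
(0, 26)
(0, 39)
(0, 52)
(0, 65)
(0, 78)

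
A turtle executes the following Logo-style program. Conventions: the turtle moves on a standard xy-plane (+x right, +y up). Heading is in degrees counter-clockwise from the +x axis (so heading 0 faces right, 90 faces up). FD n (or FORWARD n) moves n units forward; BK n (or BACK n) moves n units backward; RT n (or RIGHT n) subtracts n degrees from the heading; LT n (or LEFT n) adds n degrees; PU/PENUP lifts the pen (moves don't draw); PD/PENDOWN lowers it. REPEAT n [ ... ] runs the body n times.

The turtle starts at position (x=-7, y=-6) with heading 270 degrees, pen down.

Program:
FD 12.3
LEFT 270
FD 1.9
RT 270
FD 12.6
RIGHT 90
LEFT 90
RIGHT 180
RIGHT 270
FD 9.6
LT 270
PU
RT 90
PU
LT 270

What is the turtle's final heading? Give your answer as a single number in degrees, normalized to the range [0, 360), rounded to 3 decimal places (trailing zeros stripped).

Executing turtle program step by step:
Start: pos=(-7,-6), heading=270, pen down
FD 12.3: (-7,-6) -> (-7,-18.3) [heading=270, draw]
LT 270: heading 270 -> 180
FD 1.9: (-7,-18.3) -> (-8.9,-18.3) [heading=180, draw]
RT 270: heading 180 -> 270
FD 12.6: (-8.9,-18.3) -> (-8.9,-30.9) [heading=270, draw]
RT 90: heading 270 -> 180
LT 90: heading 180 -> 270
RT 180: heading 270 -> 90
RT 270: heading 90 -> 180
FD 9.6: (-8.9,-30.9) -> (-18.5,-30.9) [heading=180, draw]
LT 270: heading 180 -> 90
PU: pen up
RT 90: heading 90 -> 0
PU: pen up
LT 270: heading 0 -> 270
Final: pos=(-18.5,-30.9), heading=270, 4 segment(s) drawn

Answer: 270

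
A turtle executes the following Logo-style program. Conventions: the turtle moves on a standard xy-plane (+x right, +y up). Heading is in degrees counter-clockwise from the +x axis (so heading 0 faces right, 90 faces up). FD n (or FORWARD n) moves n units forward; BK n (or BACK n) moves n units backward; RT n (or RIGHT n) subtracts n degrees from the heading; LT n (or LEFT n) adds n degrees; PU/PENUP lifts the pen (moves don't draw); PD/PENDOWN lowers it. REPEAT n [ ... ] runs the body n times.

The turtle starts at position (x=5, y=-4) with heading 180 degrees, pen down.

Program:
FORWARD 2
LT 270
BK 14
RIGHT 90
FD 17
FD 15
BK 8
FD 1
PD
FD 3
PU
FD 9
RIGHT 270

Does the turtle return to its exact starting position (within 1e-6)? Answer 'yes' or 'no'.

Executing turtle program step by step:
Start: pos=(5,-4), heading=180, pen down
FD 2: (5,-4) -> (3,-4) [heading=180, draw]
LT 270: heading 180 -> 90
BK 14: (3,-4) -> (3,-18) [heading=90, draw]
RT 90: heading 90 -> 0
FD 17: (3,-18) -> (20,-18) [heading=0, draw]
FD 15: (20,-18) -> (35,-18) [heading=0, draw]
BK 8: (35,-18) -> (27,-18) [heading=0, draw]
FD 1: (27,-18) -> (28,-18) [heading=0, draw]
PD: pen down
FD 3: (28,-18) -> (31,-18) [heading=0, draw]
PU: pen up
FD 9: (31,-18) -> (40,-18) [heading=0, move]
RT 270: heading 0 -> 90
Final: pos=(40,-18), heading=90, 7 segment(s) drawn

Start position: (5, -4)
Final position: (40, -18)
Distance = 37.696; >= 1e-6 -> NOT closed

Answer: no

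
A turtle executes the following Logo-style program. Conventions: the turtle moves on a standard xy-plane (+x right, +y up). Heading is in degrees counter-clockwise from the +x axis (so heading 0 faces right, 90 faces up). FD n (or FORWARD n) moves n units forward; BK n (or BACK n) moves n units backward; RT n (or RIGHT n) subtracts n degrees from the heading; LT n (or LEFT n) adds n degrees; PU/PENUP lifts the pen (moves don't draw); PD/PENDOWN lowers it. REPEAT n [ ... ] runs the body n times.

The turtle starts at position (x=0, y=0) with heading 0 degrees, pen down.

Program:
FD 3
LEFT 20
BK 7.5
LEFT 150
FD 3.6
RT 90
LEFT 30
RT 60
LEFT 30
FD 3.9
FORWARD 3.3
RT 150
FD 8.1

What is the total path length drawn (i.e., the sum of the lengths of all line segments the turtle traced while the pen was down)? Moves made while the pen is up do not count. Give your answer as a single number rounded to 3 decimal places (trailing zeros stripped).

Answer: 29.4

Derivation:
Executing turtle program step by step:
Start: pos=(0,0), heading=0, pen down
FD 3: (0,0) -> (3,0) [heading=0, draw]
LT 20: heading 0 -> 20
BK 7.5: (3,0) -> (-4.048,-2.565) [heading=20, draw]
LT 150: heading 20 -> 170
FD 3.6: (-4.048,-2.565) -> (-7.593,-1.94) [heading=170, draw]
RT 90: heading 170 -> 80
LT 30: heading 80 -> 110
RT 60: heading 110 -> 50
LT 30: heading 50 -> 80
FD 3.9: (-7.593,-1.94) -> (-6.916,1.901) [heading=80, draw]
FD 3.3: (-6.916,1.901) -> (-6.343,5.151) [heading=80, draw]
RT 150: heading 80 -> 290
FD 8.1: (-6.343,5.151) -> (-3.572,-2.461) [heading=290, draw]
Final: pos=(-3.572,-2.461), heading=290, 6 segment(s) drawn

Segment lengths:
  seg 1: (0,0) -> (3,0), length = 3
  seg 2: (3,0) -> (-4.048,-2.565), length = 7.5
  seg 3: (-4.048,-2.565) -> (-7.593,-1.94), length = 3.6
  seg 4: (-7.593,-1.94) -> (-6.916,1.901), length = 3.9
  seg 5: (-6.916,1.901) -> (-6.343,5.151), length = 3.3
  seg 6: (-6.343,5.151) -> (-3.572,-2.461), length = 8.1
Total = 29.4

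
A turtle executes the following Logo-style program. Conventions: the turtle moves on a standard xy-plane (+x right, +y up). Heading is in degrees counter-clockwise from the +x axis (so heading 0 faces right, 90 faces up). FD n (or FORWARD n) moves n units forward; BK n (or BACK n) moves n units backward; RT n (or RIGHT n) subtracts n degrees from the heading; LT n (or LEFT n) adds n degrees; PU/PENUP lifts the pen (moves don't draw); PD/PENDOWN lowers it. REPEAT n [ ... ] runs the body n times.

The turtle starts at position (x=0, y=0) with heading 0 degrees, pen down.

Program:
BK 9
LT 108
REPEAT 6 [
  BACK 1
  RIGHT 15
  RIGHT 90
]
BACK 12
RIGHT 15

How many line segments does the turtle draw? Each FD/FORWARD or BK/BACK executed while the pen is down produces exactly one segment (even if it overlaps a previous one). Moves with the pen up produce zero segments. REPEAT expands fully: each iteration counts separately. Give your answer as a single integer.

Executing turtle program step by step:
Start: pos=(0,0), heading=0, pen down
BK 9: (0,0) -> (-9,0) [heading=0, draw]
LT 108: heading 0 -> 108
REPEAT 6 [
  -- iteration 1/6 --
  BK 1: (-9,0) -> (-8.691,-0.951) [heading=108, draw]
  RT 15: heading 108 -> 93
  RT 90: heading 93 -> 3
  -- iteration 2/6 --
  BK 1: (-8.691,-0.951) -> (-9.69,-1.003) [heading=3, draw]
  RT 15: heading 3 -> 348
  RT 90: heading 348 -> 258
  -- iteration 3/6 --
  BK 1: (-9.69,-1.003) -> (-9.482,-0.025) [heading=258, draw]
  RT 15: heading 258 -> 243
  RT 90: heading 243 -> 153
  -- iteration 4/6 --
  BK 1: (-9.482,-0.025) -> (-8.591,-0.479) [heading=153, draw]
  RT 15: heading 153 -> 138
  RT 90: heading 138 -> 48
  -- iteration 5/6 --
  BK 1: (-8.591,-0.479) -> (-9.26,-1.222) [heading=48, draw]
  RT 15: heading 48 -> 33
  RT 90: heading 33 -> 303
  -- iteration 6/6 --
  BK 1: (-9.26,-1.222) -> (-9.804,-0.384) [heading=303, draw]
  RT 15: heading 303 -> 288
  RT 90: heading 288 -> 198
]
BK 12: (-9.804,-0.384) -> (1.608,3.324) [heading=198, draw]
RT 15: heading 198 -> 183
Final: pos=(1.608,3.324), heading=183, 8 segment(s) drawn
Segments drawn: 8

Answer: 8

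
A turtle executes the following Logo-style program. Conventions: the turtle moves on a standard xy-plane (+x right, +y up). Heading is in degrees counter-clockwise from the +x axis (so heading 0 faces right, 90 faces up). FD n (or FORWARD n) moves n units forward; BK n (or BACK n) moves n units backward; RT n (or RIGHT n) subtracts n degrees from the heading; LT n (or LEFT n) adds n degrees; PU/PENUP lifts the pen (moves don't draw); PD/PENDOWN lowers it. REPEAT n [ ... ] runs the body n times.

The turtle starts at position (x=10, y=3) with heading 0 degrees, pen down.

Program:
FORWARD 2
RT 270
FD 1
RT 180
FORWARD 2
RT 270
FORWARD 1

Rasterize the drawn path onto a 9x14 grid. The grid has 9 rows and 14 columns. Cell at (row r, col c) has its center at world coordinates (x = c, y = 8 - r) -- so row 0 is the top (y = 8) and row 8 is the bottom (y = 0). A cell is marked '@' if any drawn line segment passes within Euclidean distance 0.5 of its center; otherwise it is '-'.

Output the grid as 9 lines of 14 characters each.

Answer: --------------
--------------
--------------
--------------
------------@-
----------@@@-
------------@@
--------------
--------------

Derivation:
Segment 0: (10,3) -> (12,3)
Segment 1: (12,3) -> (12,4)
Segment 2: (12,4) -> (12,2)
Segment 3: (12,2) -> (13,2)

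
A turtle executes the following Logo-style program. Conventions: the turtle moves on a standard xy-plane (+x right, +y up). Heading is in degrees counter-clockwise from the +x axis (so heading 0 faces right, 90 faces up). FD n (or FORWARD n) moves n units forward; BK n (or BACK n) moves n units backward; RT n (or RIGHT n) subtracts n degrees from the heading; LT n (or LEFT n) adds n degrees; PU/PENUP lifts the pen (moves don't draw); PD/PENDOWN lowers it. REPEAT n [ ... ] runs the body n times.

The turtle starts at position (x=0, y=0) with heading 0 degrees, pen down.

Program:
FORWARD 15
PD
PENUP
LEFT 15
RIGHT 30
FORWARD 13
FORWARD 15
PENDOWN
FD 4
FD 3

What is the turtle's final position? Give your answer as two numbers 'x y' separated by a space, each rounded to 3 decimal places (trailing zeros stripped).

Executing turtle program step by step:
Start: pos=(0,0), heading=0, pen down
FD 15: (0,0) -> (15,0) [heading=0, draw]
PD: pen down
PU: pen up
LT 15: heading 0 -> 15
RT 30: heading 15 -> 345
FD 13: (15,0) -> (27.557,-3.365) [heading=345, move]
FD 15: (27.557,-3.365) -> (42.046,-7.247) [heading=345, move]
PD: pen down
FD 4: (42.046,-7.247) -> (45.91,-8.282) [heading=345, draw]
FD 3: (45.91,-8.282) -> (48.807,-9.059) [heading=345, draw]
Final: pos=(48.807,-9.059), heading=345, 3 segment(s) drawn

Answer: 48.807 -9.059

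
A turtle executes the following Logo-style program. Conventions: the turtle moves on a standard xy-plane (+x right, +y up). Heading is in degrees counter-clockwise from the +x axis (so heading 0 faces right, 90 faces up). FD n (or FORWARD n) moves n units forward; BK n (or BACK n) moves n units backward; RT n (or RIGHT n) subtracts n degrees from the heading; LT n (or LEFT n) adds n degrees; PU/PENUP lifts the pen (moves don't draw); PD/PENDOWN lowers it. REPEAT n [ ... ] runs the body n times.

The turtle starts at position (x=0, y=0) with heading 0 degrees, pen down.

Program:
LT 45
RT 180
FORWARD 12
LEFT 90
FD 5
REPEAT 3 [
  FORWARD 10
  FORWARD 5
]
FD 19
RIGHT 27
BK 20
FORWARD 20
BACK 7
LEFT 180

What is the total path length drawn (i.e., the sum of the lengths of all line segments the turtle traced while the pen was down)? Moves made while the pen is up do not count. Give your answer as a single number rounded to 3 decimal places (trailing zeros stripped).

Executing turtle program step by step:
Start: pos=(0,0), heading=0, pen down
LT 45: heading 0 -> 45
RT 180: heading 45 -> 225
FD 12: (0,0) -> (-8.485,-8.485) [heading=225, draw]
LT 90: heading 225 -> 315
FD 5: (-8.485,-8.485) -> (-4.95,-12.021) [heading=315, draw]
REPEAT 3 [
  -- iteration 1/3 --
  FD 10: (-4.95,-12.021) -> (2.121,-19.092) [heading=315, draw]
  FD 5: (2.121,-19.092) -> (5.657,-22.627) [heading=315, draw]
  -- iteration 2/3 --
  FD 10: (5.657,-22.627) -> (12.728,-29.698) [heading=315, draw]
  FD 5: (12.728,-29.698) -> (16.263,-33.234) [heading=315, draw]
  -- iteration 3/3 --
  FD 10: (16.263,-33.234) -> (23.335,-40.305) [heading=315, draw]
  FD 5: (23.335,-40.305) -> (26.87,-43.841) [heading=315, draw]
]
FD 19: (26.87,-43.841) -> (40.305,-57.276) [heading=315, draw]
RT 27: heading 315 -> 288
BK 20: (40.305,-57.276) -> (34.125,-38.255) [heading=288, draw]
FD 20: (34.125,-38.255) -> (40.305,-57.276) [heading=288, draw]
BK 7: (40.305,-57.276) -> (38.142,-50.618) [heading=288, draw]
LT 180: heading 288 -> 108
Final: pos=(38.142,-50.618), heading=108, 12 segment(s) drawn

Segment lengths:
  seg 1: (0,0) -> (-8.485,-8.485), length = 12
  seg 2: (-8.485,-8.485) -> (-4.95,-12.021), length = 5
  seg 3: (-4.95,-12.021) -> (2.121,-19.092), length = 10
  seg 4: (2.121,-19.092) -> (5.657,-22.627), length = 5
  seg 5: (5.657,-22.627) -> (12.728,-29.698), length = 10
  seg 6: (12.728,-29.698) -> (16.263,-33.234), length = 5
  seg 7: (16.263,-33.234) -> (23.335,-40.305), length = 10
  seg 8: (23.335,-40.305) -> (26.87,-43.841), length = 5
  seg 9: (26.87,-43.841) -> (40.305,-57.276), length = 19
  seg 10: (40.305,-57.276) -> (34.125,-38.255), length = 20
  seg 11: (34.125,-38.255) -> (40.305,-57.276), length = 20
  seg 12: (40.305,-57.276) -> (38.142,-50.618), length = 7
Total = 128

Answer: 128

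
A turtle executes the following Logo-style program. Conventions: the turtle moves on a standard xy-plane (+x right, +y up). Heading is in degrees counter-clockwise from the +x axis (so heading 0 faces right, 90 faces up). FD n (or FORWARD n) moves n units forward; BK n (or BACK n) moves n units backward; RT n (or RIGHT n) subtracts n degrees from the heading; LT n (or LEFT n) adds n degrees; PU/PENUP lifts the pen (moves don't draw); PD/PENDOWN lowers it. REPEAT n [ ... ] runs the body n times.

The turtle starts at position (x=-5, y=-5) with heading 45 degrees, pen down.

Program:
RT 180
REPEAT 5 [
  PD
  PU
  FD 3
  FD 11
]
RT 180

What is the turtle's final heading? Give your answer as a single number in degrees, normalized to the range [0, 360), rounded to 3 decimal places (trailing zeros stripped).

Answer: 45

Derivation:
Executing turtle program step by step:
Start: pos=(-5,-5), heading=45, pen down
RT 180: heading 45 -> 225
REPEAT 5 [
  -- iteration 1/5 --
  PD: pen down
  PU: pen up
  FD 3: (-5,-5) -> (-7.121,-7.121) [heading=225, move]
  FD 11: (-7.121,-7.121) -> (-14.899,-14.899) [heading=225, move]
  -- iteration 2/5 --
  PD: pen down
  PU: pen up
  FD 3: (-14.899,-14.899) -> (-17.021,-17.021) [heading=225, move]
  FD 11: (-17.021,-17.021) -> (-24.799,-24.799) [heading=225, move]
  -- iteration 3/5 --
  PD: pen down
  PU: pen up
  FD 3: (-24.799,-24.799) -> (-26.92,-26.92) [heading=225, move]
  FD 11: (-26.92,-26.92) -> (-34.698,-34.698) [heading=225, move]
  -- iteration 4/5 --
  PD: pen down
  PU: pen up
  FD 3: (-34.698,-34.698) -> (-36.82,-36.82) [heading=225, move]
  FD 11: (-36.82,-36.82) -> (-44.598,-44.598) [heading=225, move]
  -- iteration 5/5 --
  PD: pen down
  PU: pen up
  FD 3: (-44.598,-44.598) -> (-46.719,-46.719) [heading=225, move]
  FD 11: (-46.719,-46.719) -> (-54.497,-54.497) [heading=225, move]
]
RT 180: heading 225 -> 45
Final: pos=(-54.497,-54.497), heading=45, 0 segment(s) drawn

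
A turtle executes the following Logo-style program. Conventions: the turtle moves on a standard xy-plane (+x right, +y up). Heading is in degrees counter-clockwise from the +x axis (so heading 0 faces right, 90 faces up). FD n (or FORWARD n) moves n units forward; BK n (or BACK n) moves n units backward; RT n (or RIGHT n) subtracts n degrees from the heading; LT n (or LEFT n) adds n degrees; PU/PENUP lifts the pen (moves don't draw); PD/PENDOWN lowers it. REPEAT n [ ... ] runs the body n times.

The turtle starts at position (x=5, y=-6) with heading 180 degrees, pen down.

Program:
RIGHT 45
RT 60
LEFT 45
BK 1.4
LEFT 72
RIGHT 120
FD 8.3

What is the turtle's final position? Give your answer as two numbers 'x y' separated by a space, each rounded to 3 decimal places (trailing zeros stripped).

Answer: 8.265 0.681

Derivation:
Executing turtle program step by step:
Start: pos=(5,-6), heading=180, pen down
RT 45: heading 180 -> 135
RT 60: heading 135 -> 75
LT 45: heading 75 -> 120
BK 1.4: (5,-6) -> (5.7,-7.212) [heading=120, draw]
LT 72: heading 120 -> 192
RT 120: heading 192 -> 72
FD 8.3: (5.7,-7.212) -> (8.265,0.681) [heading=72, draw]
Final: pos=(8.265,0.681), heading=72, 2 segment(s) drawn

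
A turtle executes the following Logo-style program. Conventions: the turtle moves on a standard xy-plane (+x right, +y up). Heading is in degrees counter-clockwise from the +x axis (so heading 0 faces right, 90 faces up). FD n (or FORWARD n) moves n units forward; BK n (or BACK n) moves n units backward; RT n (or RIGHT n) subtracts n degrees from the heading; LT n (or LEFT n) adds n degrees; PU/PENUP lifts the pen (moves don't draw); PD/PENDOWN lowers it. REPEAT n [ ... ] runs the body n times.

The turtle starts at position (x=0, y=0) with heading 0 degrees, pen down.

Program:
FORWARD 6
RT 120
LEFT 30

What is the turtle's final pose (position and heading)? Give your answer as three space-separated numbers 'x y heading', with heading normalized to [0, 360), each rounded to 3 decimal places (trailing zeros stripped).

Executing turtle program step by step:
Start: pos=(0,0), heading=0, pen down
FD 6: (0,0) -> (6,0) [heading=0, draw]
RT 120: heading 0 -> 240
LT 30: heading 240 -> 270
Final: pos=(6,0), heading=270, 1 segment(s) drawn

Answer: 6 0 270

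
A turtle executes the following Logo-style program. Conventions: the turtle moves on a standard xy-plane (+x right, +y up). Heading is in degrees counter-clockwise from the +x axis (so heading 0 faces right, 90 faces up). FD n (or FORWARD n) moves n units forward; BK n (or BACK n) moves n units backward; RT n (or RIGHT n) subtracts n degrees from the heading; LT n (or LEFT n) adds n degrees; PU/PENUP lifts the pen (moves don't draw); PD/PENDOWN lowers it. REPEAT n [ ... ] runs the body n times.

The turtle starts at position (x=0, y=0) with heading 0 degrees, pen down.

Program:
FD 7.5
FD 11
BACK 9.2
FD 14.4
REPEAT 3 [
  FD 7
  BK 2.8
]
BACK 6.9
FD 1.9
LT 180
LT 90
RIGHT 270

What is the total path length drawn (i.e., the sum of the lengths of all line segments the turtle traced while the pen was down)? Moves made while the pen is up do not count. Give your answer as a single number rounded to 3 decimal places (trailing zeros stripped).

Executing turtle program step by step:
Start: pos=(0,0), heading=0, pen down
FD 7.5: (0,0) -> (7.5,0) [heading=0, draw]
FD 11: (7.5,0) -> (18.5,0) [heading=0, draw]
BK 9.2: (18.5,0) -> (9.3,0) [heading=0, draw]
FD 14.4: (9.3,0) -> (23.7,0) [heading=0, draw]
REPEAT 3 [
  -- iteration 1/3 --
  FD 7: (23.7,0) -> (30.7,0) [heading=0, draw]
  BK 2.8: (30.7,0) -> (27.9,0) [heading=0, draw]
  -- iteration 2/3 --
  FD 7: (27.9,0) -> (34.9,0) [heading=0, draw]
  BK 2.8: (34.9,0) -> (32.1,0) [heading=0, draw]
  -- iteration 3/3 --
  FD 7: (32.1,0) -> (39.1,0) [heading=0, draw]
  BK 2.8: (39.1,0) -> (36.3,0) [heading=0, draw]
]
BK 6.9: (36.3,0) -> (29.4,0) [heading=0, draw]
FD 1.9: (29.4,0) -> (31.3,0) [heading=0, draw]
LT 180: heading 0 -> 180
LT 90: heading 180 -> 270
RT 270: heading 270 -> 0
Final: pos=(31.3,0), heading=0, 12 segment(s) drawn

Segment lengths:
  seg 1: (0,0) -> (7.5,0), length = 7.5
  seg 2: (7.5,0) -> (18.5,0), length = 11
  seg 3: (18.5,0) -> (9.3,0), length = 9.2
  seg 4: (9.3,0) -> (23.7,0), length = 14.4
  seg 5: (23.7,0) -> (30.7,0), length = 7
  seg 6: (30.7,0) -> (27.9,0), length = 2.8
  seg 7: (27.9,0) -> (34.9,0), length = 7
  seg 8: (34.9,0) -> (32.1,0), length = 2.8
  seg 9: (32.1,0) -> (39.1,0), length = 7
  seg 10: (39.1,0) -> (36.3,0), length = 2.8
  seg 11: (36.3,0) -> (29.4,0), length = 6.9
  seg 12: (29.4,0) -> (31.3,0), length = 1.9
Total = 80.3

Answer: 80.3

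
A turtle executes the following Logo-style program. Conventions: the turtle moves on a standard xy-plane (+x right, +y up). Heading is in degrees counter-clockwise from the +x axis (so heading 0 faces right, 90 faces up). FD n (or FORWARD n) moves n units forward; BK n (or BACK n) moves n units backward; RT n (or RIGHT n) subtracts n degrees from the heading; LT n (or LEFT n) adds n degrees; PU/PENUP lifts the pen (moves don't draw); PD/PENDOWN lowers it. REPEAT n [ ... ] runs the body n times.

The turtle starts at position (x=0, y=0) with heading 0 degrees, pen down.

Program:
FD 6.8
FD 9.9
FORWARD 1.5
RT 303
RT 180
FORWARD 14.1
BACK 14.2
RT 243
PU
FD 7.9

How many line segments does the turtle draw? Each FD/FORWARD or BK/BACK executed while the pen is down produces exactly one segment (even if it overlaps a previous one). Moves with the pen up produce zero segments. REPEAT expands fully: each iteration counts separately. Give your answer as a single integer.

Executing turtle program step by step:
Start: pos=(0,0), heading=0, pen down
FD 6.8: (0,0) -> (6.8,0) [heading=0, draw]
FD 9.9: (6.8,0) -> (16.7,0) [heading=0, draw]
FD 1.5: (16.7,0) -> (18.2,0) [heading=0, draw]
RT 303: heading 0 -> 57
RT 180: heading 57 -> 237
FD 14.1: (18.2,0) -> (10.521,-11.825) [heading=237, draw]
BK 14.2: (10.521,-11.825) -> (18.254,0.084) [heading=237, draw]
RT 243: heading 237 -> 354
PU: pen up
FD 7.9: (18.254,0.084) -> (26.111,-0.742) [heading=354, move]
Final: pos=(26.111,-0.742), heading=354, 5 segment(s) drawn
Segments drawn: 5

Answer: 5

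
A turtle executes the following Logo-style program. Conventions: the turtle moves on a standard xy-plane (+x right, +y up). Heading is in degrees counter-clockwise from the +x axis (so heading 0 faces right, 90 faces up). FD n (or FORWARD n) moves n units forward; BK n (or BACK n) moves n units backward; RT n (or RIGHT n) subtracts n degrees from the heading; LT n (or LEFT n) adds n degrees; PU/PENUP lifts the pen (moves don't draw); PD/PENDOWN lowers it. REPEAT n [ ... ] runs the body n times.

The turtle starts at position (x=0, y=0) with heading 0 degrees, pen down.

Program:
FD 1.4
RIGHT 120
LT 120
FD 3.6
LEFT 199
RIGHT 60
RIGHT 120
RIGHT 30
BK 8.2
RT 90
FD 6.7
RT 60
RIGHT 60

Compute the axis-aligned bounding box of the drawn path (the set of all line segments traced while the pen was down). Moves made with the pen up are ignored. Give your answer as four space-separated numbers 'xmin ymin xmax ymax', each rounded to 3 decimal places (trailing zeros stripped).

Answer: -4.328 -5.012 5 1.565

Derivation:
Executing turtle program step by step:
Start: pos=(0,0), heading=0, pen down
FD 1.4: (0,0) -> (1.4,0) [heading=0, draw]
RT 120: heading 0 -> 240
LT 120: heading 240 -> 0
FD 3.6: (1.4,0) -> (5,0) [heading=0, draw]
LT 199: heading 0 -> 199
RT 60: heading 199 -> 139
RT 120: heading 139 -> 19
RT 30: heading 19 -> 349
BK 8.2: (5,0) -> (-3.049,1.565) [heading=349, draw]
RT 90: heading 349 -> 259
FD 6.7: (-3.049,1.565) -> (-4.328,-5.012) [heading=259, draw]
RT 60: heading 259 -> 199
RT 60: heading 199 -> 139
Final: pos=(-4.328,-5.012), heading=139, 4 segment(s) drawn

Segment endpoints: x in {-4.328, -3.049, 0, 1.4, 5}, y in {-5.012, 0, 1.565}
xmin=-4.328, ymin=-5.012, xmax=5, ymax=1.565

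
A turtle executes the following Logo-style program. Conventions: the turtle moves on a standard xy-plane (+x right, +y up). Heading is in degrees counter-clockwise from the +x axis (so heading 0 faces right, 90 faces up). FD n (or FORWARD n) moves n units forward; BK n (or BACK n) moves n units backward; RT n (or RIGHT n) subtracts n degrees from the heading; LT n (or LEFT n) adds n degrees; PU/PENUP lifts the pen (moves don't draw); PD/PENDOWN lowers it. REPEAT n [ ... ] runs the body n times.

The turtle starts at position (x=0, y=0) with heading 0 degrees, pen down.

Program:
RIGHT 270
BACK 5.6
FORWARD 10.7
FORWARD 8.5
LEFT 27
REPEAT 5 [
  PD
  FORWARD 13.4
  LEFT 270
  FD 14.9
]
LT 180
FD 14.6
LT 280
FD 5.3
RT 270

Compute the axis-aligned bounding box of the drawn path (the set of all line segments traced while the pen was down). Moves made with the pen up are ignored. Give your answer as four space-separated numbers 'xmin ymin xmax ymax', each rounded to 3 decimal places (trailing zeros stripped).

Answer: -9.006 -5.6 31.98 38.387

Derivation:
Executing turtle program step by step:
Start: pos=(0,0), heading=0, pen down
RT 270: heading 0 -> 90
BK 5.6: (0,0) -> (0,-5.6) [heading=90, draw]
FD 10.7: (0,-5.6) -> (0,5.1) [heading=90, draw]
FD 8.5: (0,5.1) -> (0,13.6) [heading=90, draw]
LT 27: heading 90 -> 117
REPEAT 5 [
  -- iteration 1/5 --
  PD: pen down
  FD 13.4: (0,13.6) -> (-6.083,25.539) [heading=117, draw]
  LT 270: heading 117 -> 27
  FD 14.9: (-6.083,25.539) -> (7.193,32.304) [heading=27, draw]
  -- iteration 2/5 --
  PD: pen down
  FD 13.4: (7.193,32.304) -> (19.132,38.387) [heading=27, draw]
  LT 270: heading 27 -> 297
  FD 14.9: (19.132,38.387) -> (25.896,25.111) [heading=297, draw]
  -- iteration 3/5 --
  PD: pen down
  FD 13.4: (25.896,25.111) -> (31.98,13.172) [heading=297, draw]
  LT 270: heading 297 -> 207
  FD 14.9: (31.98,13.172) -> (18.704,6.407) [heading=207, draw]
  -- iteration 4/5 --
  PD: pen down
  FD 13.4: (18.704,6.407) -> (6.764,0.324) [heading=207, draw]
  LT 270: heading 207 -> 117
  FD 14.9: (6.764,0.324) -> (0,13.6) [heading=117, draw]
  -- iteration 5/5 --
  PD: pen down
  FD 13.4: (0,13.6) -> (-6.083,25.539) [heading=117, draw]
  LT 270: heading 117 -> 27
  FD 14.9: (-6.083,25.539) -> (7.193,32.304) [heading=27, draw]
]
LT 180: heading 27 -> 207
FD 14.6: (7.193,32.304) -> (-5.816,25.676) [heading=207, draw]
LT 280: heading 207 -> 127
FD 5.3: (-5.816,25.676) -> (-9.006,29.908) [heading=127, draw]
RT 270: heading 127 -> 217
Final: pos=(-9.006,29.908), heading=217, 15 segment(s) drawn

Segment endpoints: x in {-9.006, -6.083, -6.083, -5.816, 0, 0, 0, 0, 0, 6.764, 7.193, 7.193, 18.704, 19.132, 25.896, 31.98}, y in {-5.6, 0, 0.324, 5.1, 6.407, 13.172, 13.6, 13.6, 25.111, 25.539, 25.539, 25.676, 29.908, 32.304, 32.304, 38.387}
xmin=-9.006, ymin=-5.6, xmax=31.98, ymax=38.387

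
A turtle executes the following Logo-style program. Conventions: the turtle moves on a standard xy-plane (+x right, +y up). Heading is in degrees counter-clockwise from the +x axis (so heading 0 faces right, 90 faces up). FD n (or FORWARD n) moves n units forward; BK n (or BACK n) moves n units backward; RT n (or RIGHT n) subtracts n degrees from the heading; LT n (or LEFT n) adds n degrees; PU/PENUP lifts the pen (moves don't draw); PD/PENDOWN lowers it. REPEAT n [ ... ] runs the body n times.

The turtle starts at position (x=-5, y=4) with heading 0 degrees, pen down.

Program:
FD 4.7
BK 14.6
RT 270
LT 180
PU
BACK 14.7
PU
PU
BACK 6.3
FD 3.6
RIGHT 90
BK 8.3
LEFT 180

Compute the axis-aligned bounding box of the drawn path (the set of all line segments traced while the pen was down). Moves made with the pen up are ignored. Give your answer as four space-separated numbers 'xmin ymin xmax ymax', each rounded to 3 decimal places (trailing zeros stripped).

Answer: -14.9 4 -0.3 4

Derivation:
Executing turtle program step by step:
Start: pos=(-5,4), heading=0, pen down
FD 4.7: (-5,4) -> (-0.3,4) [heading=0, draw]
BK 14.6: (-0.3,4) -> (-14.9,4) [heading=0, draw]
RT 270: heading 0 -> 90
LT 180: heading 90 -> 270
PU: pen up
BK 14.7: (-14.9,4) -> (-14.9,18.7) [heading=270, move]
PU: pen up
PU: pen up
BK 6.3: (-14.9,18.7) -> (-14.9,25) [heading=270, move]
FD 3.6: (-14.9,25) -> (-14.9,21.4) [heading=270, move]
RT 90: heading 270 -> 180
BK 8.3: (-14.9,21.4) -> (-6.6,21.4) [heading=180, move]
LT 180: heading 180 -> 0
Final: pos=(-6.6,21.4), heading=0, 2 segment(s) drawn

Segment endpoints: x in {-14.9, -5, -0.3}, y in {4}
xmin=-14.9, ymin=4, xmax=-0.3, ymax=4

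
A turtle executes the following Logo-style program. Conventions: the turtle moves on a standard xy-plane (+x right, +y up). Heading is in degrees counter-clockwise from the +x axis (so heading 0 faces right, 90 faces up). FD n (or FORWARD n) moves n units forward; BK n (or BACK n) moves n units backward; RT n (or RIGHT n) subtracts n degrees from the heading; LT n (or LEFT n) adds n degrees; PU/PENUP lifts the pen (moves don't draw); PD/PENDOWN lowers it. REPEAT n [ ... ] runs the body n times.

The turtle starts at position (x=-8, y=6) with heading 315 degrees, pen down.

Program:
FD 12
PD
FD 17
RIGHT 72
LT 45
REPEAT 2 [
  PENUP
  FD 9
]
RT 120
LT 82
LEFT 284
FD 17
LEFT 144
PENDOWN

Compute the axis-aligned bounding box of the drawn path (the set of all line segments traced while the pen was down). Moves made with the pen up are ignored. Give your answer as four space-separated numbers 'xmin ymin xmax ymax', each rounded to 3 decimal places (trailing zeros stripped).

Executing turtle program step by step:
Start: pos=(-8,6), heading=315, pen down
FD 12: (-8,6) -> (0.485,-2.485) [heading=315, draw]
PD: pen down
FD 17: (0.485,-2.485) -> (12.506,-14.506) [heading=315, draw]
RT 72: heading 315 -> 243
LT 45: heading 243 -> 288
REPEAT 2 [
  -- iteration 1/2 --
  PU: pen up
  FD 9: (12.506,-14.506) -> (15.287,-23.066) [heading=288, move]
  -- iteration 2/2 --
  PU: pen up
  FD 9: (15.287,-23.066) -> (18.068,-31.625) [heading=288, move]
]
RT 120: heading 288 -> 168
LT 82: heading 168 -> 250
LT 284: heading 250 -> 174
FD 17: (18.068,-31.625) -> (1.162,-29.848) [heading=174, move]
LT 144: heading 174 -> 318
PD: pen down
Final: pos=(1.162,-29.848), heading=318, 2 segment(s) drawn

Segment endpoints: x in {-8, 0.485, 12.506}, y in {-14.506, -2.485, 6}
xmin=-8, ymin=-14.506, xmax=12.506, ymax=6

Answer: -8 -14.506 12.506 6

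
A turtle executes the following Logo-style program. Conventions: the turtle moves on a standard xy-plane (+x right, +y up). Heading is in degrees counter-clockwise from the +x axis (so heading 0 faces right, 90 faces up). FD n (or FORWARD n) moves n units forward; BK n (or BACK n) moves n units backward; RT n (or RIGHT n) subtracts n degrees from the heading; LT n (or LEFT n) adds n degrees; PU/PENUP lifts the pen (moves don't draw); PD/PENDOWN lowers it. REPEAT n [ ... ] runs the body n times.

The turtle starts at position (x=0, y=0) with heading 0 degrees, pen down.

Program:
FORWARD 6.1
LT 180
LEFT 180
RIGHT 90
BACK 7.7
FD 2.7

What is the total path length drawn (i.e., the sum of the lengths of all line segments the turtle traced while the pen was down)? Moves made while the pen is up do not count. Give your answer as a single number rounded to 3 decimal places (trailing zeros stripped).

Executing turtle program step by step:
Start: pos=(0,0), heading=0, pen down
FD 6.1: (0,0) -> (6.1,0) [heading=0, draw]
LT 180: heading 0 -> 180
LT 180: heading 180 -> 0
RT 90: heading 0 -> 270
BK 7.7: (6.1,0) -> (6.1,7.7) [heading=270, draw]
FD 2.7: (6.1,7.7) -> (6.1,5) [heading=270, draw]
Final: pos=(6.1,5), heading=270, 3 segment(s) drawn

Segment lengths:
  seg 1: (0,0) -> (6.1,0), length = 6.1
  seg 2: (6.1,0) -> (6.1,7.7), length = 7.7
  seg 3: (6.1,7.7) -> (6.1,5), length = 2.7
Total = 16.5

Answer: 16.5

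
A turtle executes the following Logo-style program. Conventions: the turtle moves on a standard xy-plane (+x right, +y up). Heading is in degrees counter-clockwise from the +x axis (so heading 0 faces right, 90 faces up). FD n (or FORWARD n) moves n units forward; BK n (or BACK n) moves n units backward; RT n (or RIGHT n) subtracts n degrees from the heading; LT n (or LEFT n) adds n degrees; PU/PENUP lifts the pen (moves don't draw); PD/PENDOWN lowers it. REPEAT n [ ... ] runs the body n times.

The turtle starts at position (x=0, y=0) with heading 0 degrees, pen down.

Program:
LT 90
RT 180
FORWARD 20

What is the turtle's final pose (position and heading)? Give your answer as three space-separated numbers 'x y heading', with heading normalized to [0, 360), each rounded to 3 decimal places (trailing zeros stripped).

Answer: 0 -20 270

Derivation:
Executing turtle program step by step:
Start: pos=(0,0), heading=0, pen down
LT 90: heading 0 -> 90
RT 180: heading 90 -> 270
FD 20: (0,0) -> (0,-20) [heading=270, draw]
Final: pos=(0,-20), heading=270, 1 segment(s) drawn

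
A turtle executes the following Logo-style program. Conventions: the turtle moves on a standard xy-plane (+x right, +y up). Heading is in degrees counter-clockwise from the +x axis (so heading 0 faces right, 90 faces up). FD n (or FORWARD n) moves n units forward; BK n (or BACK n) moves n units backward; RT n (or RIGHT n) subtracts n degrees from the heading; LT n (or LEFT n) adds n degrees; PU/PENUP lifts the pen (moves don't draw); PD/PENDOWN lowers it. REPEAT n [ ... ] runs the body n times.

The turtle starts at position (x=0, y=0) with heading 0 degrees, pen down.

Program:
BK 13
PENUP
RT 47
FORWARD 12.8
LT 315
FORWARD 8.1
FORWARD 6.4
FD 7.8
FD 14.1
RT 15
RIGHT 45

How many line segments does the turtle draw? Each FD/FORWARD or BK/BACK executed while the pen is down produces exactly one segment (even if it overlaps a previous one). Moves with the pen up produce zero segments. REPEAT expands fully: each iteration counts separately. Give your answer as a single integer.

Executing turtle program step by step:
Start: pos=(0,0), heading=0, pen down
BK 13: (0,0) -> (-13,0) [heading=0, draw]
PU: pen up
RT 47: heading 0 -> 313
FD 12.8: (-13,0) -> (-4.27,-9.361) [heading=313, move]
LT 315: heading 313 -> 268
FD 8.1: (-4.27,-9.361) -> (-4.553,-17.456) [heading=268, move]
FD 6.4: (-4.553,-17.456) -> (-4.776,-23.852) [heading=268, move]
FD 7.8: (-4.776,-23.852) -> (-5.049,-31.648) [heading=268, move]
FD 14.1: (-5.049,-31.648) -> (-5.541,-45.739) [heading=268, move]
RT 15: heading 268 -> 253
RT 45: heading 253 -> 208
Final: pos=(-5.541,-45.739), heading=208, 1 segment(s) drawn
Segments drawn: 1

Answer: 1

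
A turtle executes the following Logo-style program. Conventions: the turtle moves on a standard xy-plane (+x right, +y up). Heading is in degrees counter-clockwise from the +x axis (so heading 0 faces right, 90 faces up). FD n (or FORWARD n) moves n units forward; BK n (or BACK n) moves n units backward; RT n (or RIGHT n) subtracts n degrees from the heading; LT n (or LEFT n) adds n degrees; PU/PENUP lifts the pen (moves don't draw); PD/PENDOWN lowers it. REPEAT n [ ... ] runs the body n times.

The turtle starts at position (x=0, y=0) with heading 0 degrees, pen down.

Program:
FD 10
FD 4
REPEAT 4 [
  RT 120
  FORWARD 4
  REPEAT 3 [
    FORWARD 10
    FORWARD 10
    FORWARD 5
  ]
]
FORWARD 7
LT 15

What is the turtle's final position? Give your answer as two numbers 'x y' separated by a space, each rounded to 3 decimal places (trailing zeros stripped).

Executing turtle program step by step:
Start: pos=(0,0), heading=0, pen down
FD 10: (0,0) -> (10,0) [heading=0, draw]
FD 4: (10,0) -> (14,0) [heading=0, draw]
REPEAT 4 [
  -- iteration 1/4 --
  RT 120: heading 0 -> 240
  FD 4: (14,0) -> (12,-3.464) [heading=240, draw]
  REPEAT 3 [
    -- iteration 1/3 --
    FD 10: (12,-3.464) -> (7,-12.124) [heading=240, draw]
    FD 10: (7,-12.124) -> (2,-20.785) [heading=240, draw]
    FD 5: (2,-20.785) -> (-0.5,-25.115) [heading=240, draw]
    -- iteration 2/3 --
    FD 10: (-0.5,-25.115) -> (-5.5,-33.775) [heading=240, draw]
    FD 10: (-5.5,-33.775) -> (-10.5,-42.435) [heading=240, draw]
    FD 5: (-10.5,-42.435) -> (-13,-46.765) [heading=240, draw]
    -- iteration 3/3 --
    FD 10: (-13,-46.765) -> (-18,-55.426) [heading=240, draw]
    FD 10: (-18,-55.426) -> (-23,-64.086) [heading=240, draw]
    FD 5: (-23,-64.086) -> (-25.5,-68.416) [heading=240, draw]
  ]
  -- iteration 2/4 --
  RT 120: heading 240 -> 120
  FD 4: (-25.5,-68.416) -> (-27.5,-64.952) [heading=120, draw]
  REPEAT 3 [
    -- iteration 1/3 --
    FD 10: (-27.5,-64.952) -> (-32.5,-56.292) [heading=120, draw]
    FD 10: (-32.5,-56.292) -> (-37.5,-47.631) [heading=120, draw]
    FD 5: (-37.5,-47.631) -> (-40,-43.301) [heading=120, draw]
    -- iteration 2/3 --
    FD 10: (-40,-43.301) -> (-45,-34.641) [heading=120, draw]
    FD 10: (-45,-34.641) -> (-50,-25.981) [heading=120, draw]
    FD 5: (-50,-25.981) -> (-52.5,-21.651) [heading=120, draw]
    -- iteration 3/3 --
    FD 10: (-52.5,-21.651) -> (-57.5,-12.99) [heading=120, draw]
    FD 10: (-57.5,-12.99) -> (-62.5,-4.33) [heading=120, draw]
    FD 5: (-62.5,-4.33) -> (-65,0) [heading=120, draw]
  ]
  -- iteration 3/4 --
  RT 120: heading 120 -> 0
  FD 4: (-65,0) -> (-61,0) [heading=0, draw]
  REPEAT 3 [
    -- iteration 1/3 --
    FD 10: (-61,0) -> (-51,0) [heading=0, draw]
    FD 10: (-51,0) -> (-41,0) [heading=0, draw]
    FD 5: (-41,0) -> (-36,0) [heading=0, draw]
    -- iteration 2/3 --
    FD 10: (-36,0) -> (-26,0) [heading=0, draw]
    FD 10: (-26,0) -> (-16,0) [heading=0, draw]
    FD 5: (-16,0) -> (-11,0) [heading=0, draw]
    -- iteration 3/3 --
    FD 10: (-11,0) -> (-1,0) [heading=0, draw]
    FD 10: (-1,0) -> (9,0) [heading=0, draw]
    FD 5: (9,0) -> (14,0) [heading=0, draw]
  ]
  -- iteration 4/4 --
  RT 120: heading 0 -> 240
  FD 4: (14,0) -> (12,-3.464) [heading=240, draw]
  REPEAT 3 [
    -- iteration 1/3 --
    FD 10: (12,-3.464) -> (7,-12.124) [heading=240, draw]
    FD 10: (7,-12.124) -> (2,-20.785) [heading=240, draw]
    FD 5: (2,-20.785) -> (-0.5,-25.115) [heading=240, draw]
    -- iteration 2/3 --
    FD 10: (-0.5,-25.115) -> (-5.5,-33.775) [heading=240, draw]
    FD 10: (-5.5,-33.775) -> (-10.5,-42.435) [heading=240, draw]
    FD 5: (-10.5,-42.435) -> (-13,-46.765) [heading=240, draw]
    -- iteration 3/3 --
    FD 10: (-13,-46.765) -> (-18,-55.426) [heading=240, draw]
    FD 10: (-18,-55.426) -> (-23,-64.086) [heading=240, draw]
    FD 5: (-23,-64.086) -> (-25.5,-68.416) [heading=240, draw]
  ]
]
FD 7: (-25.5,-68.416) -> (-29,-74.478) [heading=240, draw]
LT 15: heading 240 -> 255
Final: pos=(-29,-74.478), heading=255, 43 segment(s) drawn

Answer: -29 -74.478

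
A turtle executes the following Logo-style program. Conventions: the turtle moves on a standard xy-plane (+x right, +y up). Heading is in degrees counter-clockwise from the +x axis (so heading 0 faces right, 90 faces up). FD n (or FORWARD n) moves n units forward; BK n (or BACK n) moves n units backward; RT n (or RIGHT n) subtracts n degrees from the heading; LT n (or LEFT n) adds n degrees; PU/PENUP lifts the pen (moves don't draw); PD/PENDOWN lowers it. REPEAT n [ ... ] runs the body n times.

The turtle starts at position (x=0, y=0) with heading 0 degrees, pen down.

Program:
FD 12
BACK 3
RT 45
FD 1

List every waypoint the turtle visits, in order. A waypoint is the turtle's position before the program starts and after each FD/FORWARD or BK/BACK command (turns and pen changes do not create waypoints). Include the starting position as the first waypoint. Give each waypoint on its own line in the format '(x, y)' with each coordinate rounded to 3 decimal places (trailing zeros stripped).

Executing turtle program step by step:
Start: pos=(0,0), heading=0, pen down
FD 12: (0,0) -> (12,0) [heading=0, draw]
BK 3: (12,0) -> (9,0) [heading=0, draw]
RT 45: heading 0 -> 315
FD 1: (9,0) -> (9.707,-0.707) [heading=315, draw]
Final: pos=(9.707,-0.707), heading=315, 3 segment(s) drawn
Waypoints (4 total):
(0, 0)
(12, 0)
(9, 0)
(9.707, -0.707)

Answer: (0, 0)
(12, 0)
(9, 0)
(9.707, -0.707)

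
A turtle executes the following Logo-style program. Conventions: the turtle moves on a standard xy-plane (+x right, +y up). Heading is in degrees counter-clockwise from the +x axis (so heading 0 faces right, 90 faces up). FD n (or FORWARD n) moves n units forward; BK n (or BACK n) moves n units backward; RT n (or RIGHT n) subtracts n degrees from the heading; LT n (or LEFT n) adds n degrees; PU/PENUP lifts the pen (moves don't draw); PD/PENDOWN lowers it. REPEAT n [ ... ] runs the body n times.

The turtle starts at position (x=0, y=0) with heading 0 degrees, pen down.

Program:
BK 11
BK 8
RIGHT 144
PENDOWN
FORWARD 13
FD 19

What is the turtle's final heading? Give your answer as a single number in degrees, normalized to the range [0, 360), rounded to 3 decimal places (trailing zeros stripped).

Answer: 216

Derivation:
Executing turtle program step by step:
Start: pos=(0,0), heading=0, pen down
BK 11: (0,0) -> (-11,0) [heading=0, draw]
BK 8: (-11,0) -> (-19,0) [heading=0, draw]
RT 144: heading 0 -> 216
PD: pen down
FD 13: (-19,0) -> (-29.517,-7.641) [heading=216, draw]
FD 19: (-29.517,-7.641) -> (-44.889,-18.809) [heading=216, draw]
Final: pos=(-44.889,-18.809), heading=216, 4 segment(s) drawn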